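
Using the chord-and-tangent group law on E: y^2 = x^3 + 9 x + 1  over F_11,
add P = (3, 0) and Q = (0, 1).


P != Q, so use the chord formula.
s = (y2 - y1) / (x2 - x1) = (1) / (8) mod 11 = 7
x3 = s^2 - x1 - x2 mod 11 = 7^2 - 3 - 0 = 2
y3 = s (x1 - x3) - y1 mod 11 = 7 * (3 - 2) - 0 = 7

P + Q = (2, 7)


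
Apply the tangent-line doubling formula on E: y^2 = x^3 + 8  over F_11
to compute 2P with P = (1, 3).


Doubling: s = (3 x1^2 + a) / (2 y1)
s = (3*1^2 + 0) / (2*3) mod 11 = 6
x3 = s^2 - 2 x1 mod 11 = 6^2 - 2*1 = 1
y3 = s (x1 - x3) - y1 mod 11 = 6 * (1 - 1) - 3 = 8

2P = (1, 8)


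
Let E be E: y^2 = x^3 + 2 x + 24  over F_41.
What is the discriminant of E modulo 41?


4 a^3 + 27 b^2 = 4*2^3 + 27*24^2 = 32 + 15552 = 15584
Delta = -16 * (15584) = -249344
Delta mod 41 = 18

Delta = 18 (mod 41)


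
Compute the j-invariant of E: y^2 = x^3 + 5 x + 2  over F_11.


Delta = -16(4 a^3 + 27 b^2) mod 11 = 7
-1728 * (4 a)^3 = -1728 * (4*5)^3 mod 11 = 8
j = 8 * 7^(-1) mod 11 = 9

j = 9 (mod 11)


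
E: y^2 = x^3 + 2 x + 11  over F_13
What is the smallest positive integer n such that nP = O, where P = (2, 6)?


Compute successive multiples of P until we hit O:
  1P = (2, 6)
  2P = (10, 2)
  3P = (11, 5)
  4P = (9, 2)
  5P = (1, 12)
  6P = (7, 11)
  7P = (5, 4)
  8P = (5, 9)
  ... (continuing to 15P)
  15P = O

ord(P) = 15


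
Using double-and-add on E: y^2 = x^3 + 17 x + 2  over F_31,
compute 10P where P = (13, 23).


k = 10 = 1010_2 (binary, LSB first: 0101)
Double-and-add from P = (13, 23):
  bit 0 = 0: acc unchanged = O
  bit 1 = 1: acc = O + (10, 26) = (10, 26)
  bit 2 = 0: acc unchanged = (10, 26)
  bit 3 = 1: acc = (10, 26) + (0, 23) = (9, 27)

10P = (9, 27)


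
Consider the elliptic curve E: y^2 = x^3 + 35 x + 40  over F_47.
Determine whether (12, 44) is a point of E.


Check whether y^2 = x^3 + 35 x + 40 (mod 47) for (x, y) = (12, 44).
LHS: y^2 = 44^2 mod 47 = 9
RHS: x^3 + 35 x + 40 = 12^3 + 35*12 + 40 mod 47 = 26
LHS != RHS

No, not on the curve


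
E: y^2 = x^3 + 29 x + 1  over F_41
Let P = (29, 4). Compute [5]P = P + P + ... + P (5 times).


k = 5 = 101_2 (binary, LSB first: 101)
Double-and-add from P = (29, 4):
  bit 0 = 1: acc = O + (29, 4) = (29, 4)
  bit 1 = 0: acc unchanged = (29, 4)
  bit 2 = 1: acc = (29, 4) + (26, 39) = (31, 33)

5P = (31, 33)


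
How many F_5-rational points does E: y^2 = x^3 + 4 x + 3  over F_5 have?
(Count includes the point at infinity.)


For each x in F_5, count y with y^2 = x^3 + 4 x + 3 mod 5:
  x = 2: RHS = 4, y in [2, 3]  -> 2 point(s)
Affine points: 2. Add the point at infinity: total = 3.

#E(F_5) = 3


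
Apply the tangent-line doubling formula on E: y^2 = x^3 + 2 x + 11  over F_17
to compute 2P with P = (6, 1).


Doubling: s = (3 x1^2 + a) / (2 y1)
s = (3*6^2 + 2) / (2*1) mod 17 = 4
x3 = s^2 - 2 x1 mod 17 = 4^2 - 2*6 = 4
y3 = s (x1 - x3) - y1 mod 17 = 4 * (6 - 4) - 1 = 7

2P = (4, 7)


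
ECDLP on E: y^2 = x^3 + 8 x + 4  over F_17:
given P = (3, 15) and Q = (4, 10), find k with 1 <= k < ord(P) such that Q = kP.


Enumerate multiples of P until we hit Q = (4, 10):
  1P = (3, 15)
  2P = (10, 8)
  3P = (5, 4)
  4P = (1, 8)
  5P = (4, 7)
  6P = (6, 9)
  7P = (12, 3)
  8P = (0, 15)
  9P = (14, 2)
  10P = (8, 11)
  11P = (8, 6)
  12P = (14, 15)
  13P = (0, 2)
  14P = (12, 14)
  15P = (6, 8)
  16P = (4, 10)
Match found at i = 16.

k = 16


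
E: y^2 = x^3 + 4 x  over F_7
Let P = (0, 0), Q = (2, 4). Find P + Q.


P != Q, so use the chord formula.
s = (y2 - y1) / (x2 - x1) = (4) / (2) mod 7 = 2
x3 = s^2 - x1 - x2 mod 7 = 2^2 - 0 - 2 = 2
y3 = s (x1 - x3) - y1 mod 7 = 2 * (0 - 2) - 0 = 3

P + Q = (2, 3)


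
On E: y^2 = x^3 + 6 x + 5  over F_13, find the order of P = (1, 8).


Compute successive multiples of P until we hit O:
  1P = (1, 8)
  2P = (7, 0)
  3P = (1, 5)
  4P = O

ord(P) = 4


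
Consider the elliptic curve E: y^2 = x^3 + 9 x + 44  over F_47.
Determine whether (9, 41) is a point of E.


Check whether y^2 = x^3 + 9 x + 44 (mod 47) for (x, y) = (9, 41).
LHS: y^2 = 41^2 mod 47 = 36
RHS: x^3 + 9 x + 44 = 9^3 + 9*9 + 44 mod 47 = 8
LHS != RHS

No, not on the curve


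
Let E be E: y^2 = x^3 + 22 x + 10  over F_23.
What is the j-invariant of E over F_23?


Delta = -16(4 a^3 + 27 b^2) mod 23 = 12
-1728 * (4 a)^3 = -1728 * (4*22)^3 mod 23 = 8
j = 8 * 12^(-1) mod 23 = 16

j = 16 (mod 23)


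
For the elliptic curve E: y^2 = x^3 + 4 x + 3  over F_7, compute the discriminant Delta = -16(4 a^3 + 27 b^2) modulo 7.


4 a^3 + 27 b^2 = 4*4^3 + 27*3^2 = 256 + 243 = 499
Delta = -16 * (499) = -7984
Delta mod 7 = 3

Delta = 3 (mod 7)


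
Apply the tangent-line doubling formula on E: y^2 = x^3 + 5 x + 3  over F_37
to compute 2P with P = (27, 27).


Doubling: s = (3 x1^2 + a) / (2 y1)
s = (3*27^2 + 5) / (2*27) mod 37 = 31
x3 = s^2 - 2 x1 mod 37 = 31^2 - 2*27 = 19
y3 = s (x1 - x3) - y1 mod 37 = 31 * (27 - 19) - 27 = 36

2P = (19, 36)


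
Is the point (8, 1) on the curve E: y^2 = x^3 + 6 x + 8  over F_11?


Check whether y^2 = x^3 + 6 x + 8 (mod 11) for (x, y) = (8, 1).
LHS: y^2 = 1^2 mod 11 = 1
RHS: x^3 + 6 x + 8 = 8^3 + 6*8 + 8 mod 11 = 7
LHS != RHS

No, not on the curve


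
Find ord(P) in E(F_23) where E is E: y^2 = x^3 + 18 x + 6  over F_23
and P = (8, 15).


Compute successive multiples of P until we hit O:
  1P = (8, 15)
  2P = (10, 17)
  3P = (6, 10)
  4P = (21, 10)
  5P = (0, 12)
  6P = (4, 21)
  7P = (19, 13)
  8P = (12, 15)
  ... (continuing to 28P)
  28P = O

ord(P) = 28


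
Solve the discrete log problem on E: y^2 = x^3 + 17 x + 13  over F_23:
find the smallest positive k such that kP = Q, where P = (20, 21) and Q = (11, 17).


Enumerate multiples of P until we hit Q = (11, 17):
  1P = (20, 21)
  2P = (12, 6)
  3P = (15, 20)
  4P = (0, 6)
  5P = (5, 19)
  6P = (11, 17)
Match found at i = 6.

k = 6


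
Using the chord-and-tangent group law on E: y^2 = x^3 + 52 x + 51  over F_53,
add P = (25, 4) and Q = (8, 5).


P != Q, so use the chord formula.
s = (y2 - y1) / (x2 - x1) = (1) / (36) mod 53 = 28
x3 = s^2 - x1 - x2 mod 53 = 28^2 - 25 - 8 = 9
y3 = s (x1 - x3) - y1 mod 53 = 28 * (25 - 9) - 4 = 20

P + Q = (9, 20)


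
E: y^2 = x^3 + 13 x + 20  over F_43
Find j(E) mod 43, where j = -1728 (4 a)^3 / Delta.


Delta = -16(4 a^3 + 27 b^2) mod 43 = 19
-1728 * (4 a)^3 = -1728 * (4*13)^3 mod 43 = 16
j = 16 * 19^(-1) mod 43 = 28

j = 28 (mod 43)


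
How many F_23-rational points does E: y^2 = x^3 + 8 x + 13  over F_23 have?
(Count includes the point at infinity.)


For each x in F_23, count y with y^2 = x^3 + 8 x + 13 mod 23:
  x = 0: RHS = 13, y in [6, 17]  -> 2 point(s)
  x = 3: RHS = 18, y in [8, 15]  -> 2 point(s)
  x = 6: RHS = 1, y in [1, 22]  -> 2 point(s)
  x = 9: RHS = 9, y in [3, 20]  -> 2 point(s)
  x = 10: RHS = 12, y in [9, 14]  -> 2 point(s)
  x = 11: RHS = 6, y in [11, 12]  -> 2 point(s)
  x = 15: RHS = 12, y in [9, 14]  -> 2 point(s)
  x = 17: RHS = 2, y in [5, 18]  -> 2 point(s)
  x = 18: RHS = 9, y in [3, 20]  -> 2 point(s)
  x = 19: RHS = 9, y in [3, 20]  -> 2 point(s)
  x = 20: RHS = 8, y in [10, 13]  -> 2 point(s)
  x = 21: RHS = 12, y in [9, 14]  -> 2 point(s)
  x = 22: RHS = 4, y in [2, 21]  -> 2 point(s)
Affine points: 26. Add the point at infinity: total = 27.

#E(F_23) = 27


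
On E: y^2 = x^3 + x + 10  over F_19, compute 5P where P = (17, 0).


k = 5 = 101_2 (binary, LSB first: 101)
Double-and-add from P = (17, 0):
  bit 0 = 1: acc = O + (17, 0) = (17, 0)
  bit 1 = 0: acc unchanged = (17, 0)
  bit 2 = 1: acc = (17, 0) + O = (17, 0)

5P = (17, 0)


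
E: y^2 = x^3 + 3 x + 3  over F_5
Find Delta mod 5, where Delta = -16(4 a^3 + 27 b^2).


4 a^3 + 27 b^2 = 4*3^3 + 27*3^2 = 108 + 243 = 351
Delta = -16 * (351) = -5616
Delta mod 5 = 4

Delta = 4 (mod 5)


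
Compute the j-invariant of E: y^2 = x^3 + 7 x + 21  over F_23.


Delta = -16(4 a^3 + 27 b^2) mod 23 = 10
-1728 * (4 a)^3 = -1728 * (4*7)^3 mod 23 = 16
j = 16 * 10^(-1) mod 23 = 20

j = 20 (mod 23)


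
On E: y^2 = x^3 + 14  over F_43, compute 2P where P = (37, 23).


Doubling: s = (3 x1^2 + a) / (2 y1)
s = (3*37^2 + 0) / (2*23) mod 43 = 36
x3 = s^2 - 2 x1 mod 43 = 36^2 - 2*37 = 18
y3 = s (x1 - x3) - y1 mod 43 = 36 * (37 - 18) - 23 = 16

2P = (18, 16)


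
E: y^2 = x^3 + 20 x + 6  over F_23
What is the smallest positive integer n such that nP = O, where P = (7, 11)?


Compute successive multiples of P until we hit O:
  1P = (7, 11)
  2P = (22, 10)
  3P = (3, 1)
  4P = (2, 13)
  5P = (16, 11)
  6P = (0, 12)
  7P = (1, 21)
  8P = (5, 1)
  ... (continuing to 30P)
  30P = O

ord(P) = 30


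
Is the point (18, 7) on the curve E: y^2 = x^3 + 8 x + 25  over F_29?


Check whether y^2 = x^3 + 8 x + 25 (mod 29) for (x, y) = (18, 7).
LHS: y^2 = 7^2 mod 29 = 20
RHS: x^3 + 8 x + 25 = 18^3 + 8*18 + 25 mod 29 = 27
LHS != RHS

No, not on the curve


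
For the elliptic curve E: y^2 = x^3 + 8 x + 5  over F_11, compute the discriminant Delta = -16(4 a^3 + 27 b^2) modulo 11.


4 a^3 + 27 b^2 = 4*8^3 + 27*5^2 = 2048 + 675 = 2723
Delta = -16 * (2723) = -43568
Delta mod 11 = 3

Delta = 3 (mod 11)


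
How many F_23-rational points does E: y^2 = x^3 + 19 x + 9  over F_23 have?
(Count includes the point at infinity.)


For each x in F_23, count y with y^2 = x^3 + 19 x + 9 mod 23:
  x = 0: RHS = 9, y in [3, 20]  -> 2 point(s)
  x = 1: RHS = 6, y in [11, 12]  -> 2 point(s)
  x = 2: RHS = 9, y in [3, 20]  -> 2 point(s)
  x = 3: RHS = 1, y in [1, 22]  -> 2 point(s)
  x = 7: RHS = 2, y in [5, 18]  -> 2 point(s)
  x = 8: RHS = 6, y in [11, 12]  -> 2 point(s)
  x = 9: RHS = 12, y in [9, 14]  -> 2 point(s)
  x = 10: RHS = 3, y in [7, 16]  -> 2 point(s)
  x = 11: RHS = 8, y in [10, 13]  -> 2 point(s)
  x = 14: RHS = 6, y in [11, 12]  -> 2 point(s)
  x = 15: RHS = 12, y in [9, 14]  -> 2 point(s)
  x = 16: RHS = 16, y in [4, 19]  -> 2 point(s)
  x = 17: RHS = 1, y in [1, 22]  -> 2 point(s)
  x = 21: RHS = 9, y in [3, 20]  -> 2 point(s)
  x = 22: RHS = 12, y in [9, 14]  -> 2 point(s)
Affine points: 30. Add the point at infinity: total = 31.

#E(F_23) = 31


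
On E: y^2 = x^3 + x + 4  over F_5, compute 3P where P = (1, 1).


k = 3 = 11_2 (binary, LSB first: 11)
Double-and-add from P = (1, 1):
  bit 0 = 1: acc = O + (1, 1) = (1, 1)
  bit 1 = 1: acc = (1, 1) + (2, 2) = (3, 2)

3P = (3, 2)


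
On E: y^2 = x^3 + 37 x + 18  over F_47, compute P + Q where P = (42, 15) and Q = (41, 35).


P != Q, so use the chord formula.
s = (y2 - y1) / (x2 - x1) = (20) / (46) mod 47 = 27
x3 = s^2 - x1 - x2 mod 47 = 27^2 - 42 - 41 = 35
y3 = s (x1 - x3) - y1 mod 47 = 27 * (42 - 35) - 15 = 33

P + Q = (35, 33)


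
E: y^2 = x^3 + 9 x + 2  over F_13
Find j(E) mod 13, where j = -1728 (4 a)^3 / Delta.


Delta = -16(4 a^3 + 27 b^2) mod 13 = 2
-1728 * (4 a)^3 = -1728 * (4*9)^3 mod 13 = 12
j = 12 * 2^(-1) mod 13 = 6

j = 6 (mod 13)


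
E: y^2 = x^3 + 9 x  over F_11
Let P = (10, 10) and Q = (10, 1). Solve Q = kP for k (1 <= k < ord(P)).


Enumerate multiples of P until we hit Q = (10, 1):
  1P = (10, 10)
  2P = (5, 4)
  3P = (8, 10)
  4P = (4, 1)
  5P = (2, 2)
  6P = (0, 0)
  7P = (2, 9)
  8P = (4, 10)
  9P = (8, 1)
  10P = (5, 7)
  11P = (10, 1)
Match found at i = 11.

k = 11


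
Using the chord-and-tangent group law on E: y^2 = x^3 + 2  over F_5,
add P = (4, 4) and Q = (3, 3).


P != Q, so use the chord formula.
s = (y2 - y1) / (x2 - x1) = (4) / (4) mod 5 = 1
x3 = s^2 - x1 - x2 mod 5 = 1^2 - 4 - 3 = 4
y3 = s (x1 - x3) - y1 mod 5 = 1 * (4 - 4) - 4 = 1

P + Q = (4, 1)


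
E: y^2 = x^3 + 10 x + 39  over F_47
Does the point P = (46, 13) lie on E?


Check whether y^2 = x^3 + 10 x + 39 (mod 47) for (x, y) = (46, 13).
LHS: y^2 = 13^2 mod 47 = 28
RHS: x^3 + 10 x + 39 = 46^3 + 10*46 + 39 mod 47 = 28
LHS = RHS

Yes, on the curve


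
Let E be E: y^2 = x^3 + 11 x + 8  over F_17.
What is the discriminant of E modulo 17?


4 a^3 + 27 b^2 = 4*11^3 + 27*8^2 = 5324 + 1728 = 7052
Delta = -16 * (7052) = -112832
Delta mod 17 = 14

Delta = 14 (mod 17)


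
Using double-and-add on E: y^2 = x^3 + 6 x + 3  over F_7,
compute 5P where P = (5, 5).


k = 5 = 101_2 (binary, LSB first: 101)
Double-and-add from P = (5, 5):
  bit 0 = 1: acc = O + (5, 5) = (5, 5)
  bit 1 = 0: acc unchanged = (5, 5)
  bit 2 = 1: acc = (5, 5) + (5, 5) = (5, 2)

5P = (5, 2)


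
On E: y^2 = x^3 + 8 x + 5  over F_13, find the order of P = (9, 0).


Compute successive multiples of P until we hit O:
  1P = (9, 0)
  2P = O

ord(P) = 2


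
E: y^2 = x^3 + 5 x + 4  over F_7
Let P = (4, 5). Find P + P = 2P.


Doubling: s = (3 x1^2 + a) / (2 y1)
s = (3*4^2 + 5) / (2*5) mod 7 = 6
x3 = s^2 - 2 x1 mod 7 = 6^2 - 2*4 = 0
y3 = s (x1 - x3) - y1 mod 7 = 6 * (4 - 0) - 5 = 5

2P = (0, 5)


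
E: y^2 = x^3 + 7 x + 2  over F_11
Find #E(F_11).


For each x in F_11, count y with y^2 = x^3 + 7 x + 2 mod 11:
  x = 7: RHS = 9, y in [3, 8]  -> 2 point(s)
  x = 8: RHS = 9, y in [3, 8]  -> 2 point(s)
  x = 10: RHS = 5, y in [4, 7]  -> 2 point(s)
Affine points: 6. Add the point at infinity: total = 7.

#E(F_11) = 7


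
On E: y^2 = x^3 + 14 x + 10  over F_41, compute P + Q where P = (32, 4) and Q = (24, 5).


P != Q, so use the chord formula.
s = (y2 - y1) / (x2 - x1) = (1) / (33) mod 41 = 5
x3 = s^2 - x1 - x2 mod 41 = 5^2 - 32 - 24 = 10
y3 = s (x1 - x3) - y1 mod 41 = 5 * (32 - 10) - 4 = 24

P + Q = (10, 24)


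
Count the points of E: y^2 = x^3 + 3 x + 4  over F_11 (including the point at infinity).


For each x in F_11, count y with y^2 = x^3 + 3 x + 4 mod 11:
  x = 0: RHS = 4, y in [2, 9]  -> 2 point(s)
  x = 4: RHS = 3, y in [5, 6]  -> 2 point(s)
  x = 5: RHS = 1, y in [1, 10]  -> 2 point(s)
  x = 7: RHS = 5, y in [4, 7]  -> 2 point(s)
  x = 8: RHS = 1, y in [1, 10]  -> 2 point(s)
  x = 9: RHS = 1, y in [1, 10]  -> 2 point(s)
  x = 10: RHS = 0, y in [0]  -> 1 point(s)
Affine points: 13. Add the point at infinity: total = 14.

#E(F_11) = 14


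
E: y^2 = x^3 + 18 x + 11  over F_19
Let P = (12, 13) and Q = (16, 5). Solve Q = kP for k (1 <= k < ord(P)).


Enumerate multiples of P until we hit Q = (16, 5):
  1P = (12, 13)
  2P = (0, 12)
  3P = (14, 9)
  4P = (16, 14)
  5P = (16, 5)
Match found at i = 5.

k = 5


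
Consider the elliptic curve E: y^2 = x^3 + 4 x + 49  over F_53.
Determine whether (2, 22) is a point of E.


Check whether y^2 = x^3 + 4 x + 49 (mod 53) for (x, y) = (2, 22).
LHS: y^2 = 22^2 mod 53 = 7
RHS: x^3 + 4 x + 49 = 2^3 + 4*2 + 49 mod 53 = 12
LHS != RHS

No, not on the curve


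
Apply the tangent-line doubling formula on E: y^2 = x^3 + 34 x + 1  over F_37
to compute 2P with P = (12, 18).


Doubling: s = (3 x1^2 + a) / (2 y1)
s = (3*12^2 + 34) / (2*18) mod 37 = 15
x3 = s^2 - 2 x1 mod 37 = 15^2 - 2*12 = 16
y3 = s (x1 - x3) - y1 mod 37 = 15 * (12 - 16) - 18 = 33

2P = (16, 33)


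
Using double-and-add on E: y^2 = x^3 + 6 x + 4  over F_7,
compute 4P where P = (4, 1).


k = 4 = 100_2 (binary, LSB first: 001)
Double-and-add from P = (4, 1):
  bit 0 = 0: acc unchanged = O
  bit 1 = 0: acc unchanged = O
  bit 2 = 1: acc = O + (4, 6) = (4, 6)

4P = (4, 6)


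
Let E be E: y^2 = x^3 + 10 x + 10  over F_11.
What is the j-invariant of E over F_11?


Delta = -16(4 a^3 + 27 b^2) mod 11 = 6
-1728 * (4 a)^3 = -1728 * (4*10)^3 mod 11 = 9
j = 9 * 6^(-1) mod 11 = 7

j = 7 (mod 11)


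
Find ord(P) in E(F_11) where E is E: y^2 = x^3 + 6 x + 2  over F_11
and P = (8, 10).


Compute successive multiples of P until we hit O:
  1P = (8, 10)
  2P = (6, 1)
  3P = (9, 2)
  4P = (3, 5)
  5P = (1, 8)
  6P = (5, 5)
  7P = (2, 0)
  8P = (5, 6)
  ... (continuing to 14P)
  14P = O

ord(P) = 14


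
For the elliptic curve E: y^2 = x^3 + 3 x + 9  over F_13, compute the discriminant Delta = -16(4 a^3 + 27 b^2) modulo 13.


4 a^3 + 27 b^2 = 4*3^3 + 27*9^2 = 108 + 2187 = 2295
Delta = -16 * (2295) = -36720
Delta mod 13 = 5

Delta = 5 (mod 13)


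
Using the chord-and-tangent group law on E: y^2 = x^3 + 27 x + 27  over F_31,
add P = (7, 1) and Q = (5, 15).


P != Q, so use the chord formula.
s = (y2 - y1) / (x2 - x1) = (14) / (29) mod 31 = 24
x3 = s^2 - x1 - x2 mod 31 = 24^2 - 7 - 5 = 6
y3 = s (x1 - x3) - y1 mod 31 = 24 * (7 - 6) - 1 = 23

P + Q = (6, 23)


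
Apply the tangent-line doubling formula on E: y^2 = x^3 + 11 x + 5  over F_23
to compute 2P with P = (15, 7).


Doubling: s = (3 x1^2 + a) / (2 y1)
s = (3*15^2 + 11) / (2*7) mod 23 = 3
x3 = s^2 - 2 x1 mod 23 = 3^2 - 2*15 = 2
y3 = s (x1 - x3) - y1 mod 23 = 3 * (15 - 2) - 7 = 9

2P = (2, 9)


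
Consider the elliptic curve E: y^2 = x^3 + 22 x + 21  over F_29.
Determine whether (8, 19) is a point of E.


Check whether y^2 = x^3 + 22 x + 21 (mod 29) for (x, y) = (8, 19).
LHS: y^2 = 19^2 mod 29 = 13
RHS: x^3 + 22 x + 21 = 8^3 + 22*8 + 21 mod 29 = 13
LHS = RHS

Yes, on the curve


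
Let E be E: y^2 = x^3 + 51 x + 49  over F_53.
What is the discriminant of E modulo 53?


4 a^3 + 27 b^2 = 4*51^3 + 27*49^2 = 530604 + 64827 = 595431
Delta = -16 * (595431) = -9526896
Delta mod 53 = 13

Delta = 13 (mod 53)


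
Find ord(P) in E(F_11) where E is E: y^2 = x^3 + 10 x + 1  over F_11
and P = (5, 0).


Compute successive multiples of P until we hit O:
  1P = (5, 0)
  2P = O

ord(P) = 2


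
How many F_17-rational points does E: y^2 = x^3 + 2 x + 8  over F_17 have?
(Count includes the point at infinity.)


For each x in F_17, count y with y^2 = x^3 + 2 x + 8 mod 17:
  x = 0: RHS = 8, y in [5, 12]  -> 2 point(s)
  x = 6: RHS = 15, y in [7, 10]  -> 2 point(s)
  x = 7: RHS = 8, y in [5, 12]  -> 2 point(s)
  x = 8: RHS = 9, y in [3, 14]  -> 2 point(s)
  x = 10: RHS = 8, y in [5, 12]  -> 2 point(s)
  x = 11: RHS = 1, y in [1, 16]  -> 2 point(s)
  x = 12: RHS = 9, y in [3, 14]  -> 2 point(s)
  x = 13: RHS = 4, y in [2, 15]  -> 2 point(s)
  x = 14: RHS = 9, y in [3, 14]  -> 2 point(s)
  x = 15: RHS = 13, y in [8, 9]  -> 2 point(s)
Affine points: 20. Add the point at infinity: total = 21.

#E(F_17) = 21


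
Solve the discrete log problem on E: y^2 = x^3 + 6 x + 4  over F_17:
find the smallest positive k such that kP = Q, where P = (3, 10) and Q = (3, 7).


Enumerate multiples of P until we hit Q = (3, 7):
  1P = (3, 10)
  2P = (13, 16)
  3P = (0, 2)
  4P = (6, 16)
  5P = (12, 6)
  6P = (15, 1)
  7P = (7, 10)
  8P = (7, 7)
  9P = (15, 16)
  10P = (12, 11)
  11P = (6, 1)
  12P = (0, 15)
  13P = (13, 1)
  14P = (3, 7)
Match found at i = 14.

k = 14


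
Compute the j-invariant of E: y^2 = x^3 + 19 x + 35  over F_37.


Delta = -16(4 a^3 + 27 b^2) mod 37 = 3
-1728 * (4 a)^3 = -1728 * (4*19)^3 mod 37 = 14
j = 14 * 3^(-1) mod 37 = 17

j = 17 (mod 37)


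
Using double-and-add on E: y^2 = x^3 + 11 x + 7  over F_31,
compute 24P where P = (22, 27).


k = 24 = 11000_2 (binary, LSB first: 00011)
Double-and-add from P = (22, 27):
  bit 0 = 0: acc unchanged = O
  bit 1 = 0: acc unchanged = O
  bit 2 = 0: acc unchanged = O
  bit 3 = 1: acc = O + (19, 21) = (19, 21)
  bit 4 = 1: acc = (19, 21) + (28, 28) = (29, 16)

24P = (29, 16)


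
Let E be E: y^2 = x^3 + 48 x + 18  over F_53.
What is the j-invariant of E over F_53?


Delta = -16(4 a^3 + 27 b^2) mod 53 = 2
-1728 * (4 a)^3 = -1728 * (4*48)^3 mod 53 = 10
j = 10 * 2^(-1) mod 53 = 5

j = 5 (mod 53)


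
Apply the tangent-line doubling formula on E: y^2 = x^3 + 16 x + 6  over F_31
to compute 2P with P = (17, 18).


Doubling: s = (3 x1^2 + a) / (2 y1)
s = (3*17^2 + 16) / (2*18) mod 31 = 3
x3 = s^2 - 2 x1 mod 31 = 3^2 - 2*17 = 6
y3 = s (x1 - x3) - y1 mod 31 = 3 * (17 - 6) - 18 = 15

2P = (6, 15)


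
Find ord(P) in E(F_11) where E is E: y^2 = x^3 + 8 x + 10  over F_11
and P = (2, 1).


Compute successive multiples of P until we hit O:
  1P = (2, 1)
  2P = (8, 5)
  3P = (10, 1)
  4P = (10, 10)
  5P = (8, 6)
  6P = (2, 10)
  7P = O

ord(P) = 7


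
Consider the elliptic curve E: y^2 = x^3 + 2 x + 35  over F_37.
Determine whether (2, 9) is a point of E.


Check whether y^2 = x^3 + 2 x + 35 (mod 37) for (x, y) = (2, 9).
LHS: y^2 = 9^2 mod 37 = 7
RHS: x^3 + 2 x + 35 = 2^3 + 2*2 + 35 mod 37 = 10
LHS != RHS

No, not on the curve


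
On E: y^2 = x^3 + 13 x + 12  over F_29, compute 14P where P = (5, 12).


k = 14 = 1110_2 (binary, LSB first: 0111)
Double-and-add from P = (5, 12):
  bit 0 = 0: acc unchanged = O
  bit 1 = 1: acc = O + (26, 27) = (26, 27)
  bit 2 = 1: acc = (26, 27) + (19, 19) = (22, 19)
  bit 3 = 1: acc = (22, 19) + (14, 26) = (6, 25)

14P = (6, 25)


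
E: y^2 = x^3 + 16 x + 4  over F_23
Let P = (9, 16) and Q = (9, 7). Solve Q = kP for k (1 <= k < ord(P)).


Enumerate multiples of P until we hit Q = (9, 7):
  1P = (9, 16)
  2P = (8, 0)
  3P = (9, 7)
Match found at i = 3.

k = 3


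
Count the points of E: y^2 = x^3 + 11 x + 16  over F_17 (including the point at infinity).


For each x in F_17, count y with y^2 = x^3 + 11 x + 16 mod 17:
  x = 0: RHS = 16, y in [4, 13]  -> 2 point(s)
  x = 3: RHS = 8, y in [5, 12]  -> 2 point(s)
  x = 5: RHS = 9, y in [3, 14]  -> 2 point(s)
  x = 6: RHS = 9, y in [3, 14]  -> 2 point(s)
  x = 8: RHS = 4, y in [2, 15]  -> 2 point(s)
  x = 10: RHS = 4, y in [2, 15]  -> 2 point(s)
  x = 16: RHS = 4, y in [2, 15]  -> 2 point(s)
Affine points: 14. Add the point at infinity: total = 15.

#E(F_17) = 15


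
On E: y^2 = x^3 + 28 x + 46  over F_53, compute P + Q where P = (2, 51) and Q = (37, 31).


P != Q, so use the chord formula.
s = (y2 - y1) / (x2 - x1) = (33) / (35) mod 53 = 7
x3 = s^2 - x1 - x2 mod 53 = 7^2 - 2 - 37 = 10
y3 = s (x1 - x3) - y1 mod 53 = 7 * (2 - 10) - 51 = 52

P + Q = (10, 52)


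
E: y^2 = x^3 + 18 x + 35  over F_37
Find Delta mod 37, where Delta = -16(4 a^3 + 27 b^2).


4 a^3 + 27 b^2 = 4*18^3 + 27*35^2 = 23328 + 33075 = 56403
Delta = -16 * (56403) = -902448
Delta mod 37 = 19

Delta = 19 (mod 37)


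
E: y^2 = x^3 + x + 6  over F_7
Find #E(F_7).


For each x in F_7, count y with y^2 = x^3 + 1 x + 6 mod 7:
  x = 1: RHS = 1, y in [1, 6]  -> 2 point(s)
  x = 2: RHS = 2, y in [3, 4]  -> 2 point(s)
  x = 3: RHS = 1, y in [1, 6]  -> 2 point(s)
  x = 4: RHS = 4, y in [2, 5]  -> 2 point(s)
  x = 6: RHS = 4, y in [2, 5]  -> 2 point(s)
Affine points: 10. Add the point at infinity: total = 11.

#E(F_7) = 11


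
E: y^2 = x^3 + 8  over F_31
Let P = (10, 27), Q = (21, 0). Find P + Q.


P != Q, so use the chord formula.
s = (y2 - y1) / (x2 - x1) = (4) / (11) mod 31 = 6
x3 = s^2 - x1 - x2 mod 31 = 6^2 - 10 - 21 = 5
y3 = s (x1 - x3) - y1 mod 31 = 6 * (10 - 5) - 27 = 3

P + Q = (5, 3)


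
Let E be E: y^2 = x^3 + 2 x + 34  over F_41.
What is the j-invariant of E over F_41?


Delta = -16(4 a^3 + 27 b^2) mod 41 = 9
-1728 * (4 a)^3 = -1728 * (4*2)^3 mod 41 = 3
j = 3 * 9^(-1) mod 41 = 14

j = 14 (mod 41)


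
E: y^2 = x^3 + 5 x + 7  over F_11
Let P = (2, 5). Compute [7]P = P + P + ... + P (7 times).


k = 7 = 111_2 (binary, LSB first: 111)
Double-and-add from P = (2, 5):
  bit 0 = 1: acc = O + (2, 5) = (2, 5)
  bit 1 = 1: acc = (2, 5) + (10, 10) = (3, 4)
  bit 2 = 1: acc = (3, 4) + (7, 0) = (2, 6)

7P = (2, 6)


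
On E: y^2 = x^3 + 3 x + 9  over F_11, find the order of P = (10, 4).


Compute successive multiples of P until we hit O:
  1P = (10, 4)
  2P = (6, 10)
  3P = (0, 3)
  4P = (2, 10)
  5P = (3, 10)
  6P = (3, 1)
  7P = (2, 1)
  8P = (0, 8)
  ... (continuing to 11P)
  11P = O

ord(P) = 11


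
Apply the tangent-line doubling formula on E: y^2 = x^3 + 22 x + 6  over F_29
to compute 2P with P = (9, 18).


Doubling: s = (3 x1^2 + a) / (2 y1)
s = (3*9^2 + 22) / (2*18) mod 29 = 13
x3 = s^2 - 2 x1 mod 29 = 13^2 - 2*9 = 6
y3 = s (x1 - x3) - y1 mod 29 = 13 * (9 - 6) - 18 = 21

2P = (6, 21)


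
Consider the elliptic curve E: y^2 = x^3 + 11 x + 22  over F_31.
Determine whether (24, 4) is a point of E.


Check whether y^2 = x^3 + 11 x + 22 (mod 31) for (x, y) = (24, 4).
LHS: y^2 = 4^2 mod 31 = 16
RHS: x^3 + 11 x + 22 = 24^3 + 11*24 + 22 mod 31 = 5
LHS != RHS

No, not on the curve


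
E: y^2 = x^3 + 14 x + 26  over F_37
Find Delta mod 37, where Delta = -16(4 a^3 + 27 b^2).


4 a^3 + 27 b^2 = 4*14^3 + 27*26^2 = 10976 + 18252 = 29228
Delta = -16 * (29228) = -467648
Delta mod 37 = 32

Delta = 32 (mod 37)


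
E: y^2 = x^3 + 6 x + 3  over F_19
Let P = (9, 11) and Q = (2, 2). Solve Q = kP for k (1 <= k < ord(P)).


Enumerate multiples of P until we hit Q = (2, 2):
  1P = (9, 11)
  2P = (12, 6)
  3P = (5, 14)
  4P = (2, 17)
  5P = (13, 6)
  6P = (14, 0)
  7P = (13, 13)
  8P = (2, 2)
Match found at i = 8.

k = 8


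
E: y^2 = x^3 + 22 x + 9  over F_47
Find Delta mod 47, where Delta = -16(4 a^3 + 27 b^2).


4 a^3 + 27 b^2 = 4*22^3 + 27*9^2 = 42592 + 2187 = 44779
Delta = -16 * (44779) = -716464
Delta mod 47 = 4

Delta = 4 (mod 47)


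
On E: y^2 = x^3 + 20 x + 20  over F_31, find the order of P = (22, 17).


Compute successive multiples of P until we hit O:
  1P = (22, 17)
  2P = (12, 2)
  3P = (7, 21)
  4P = (4, 3)
  5P = (19, 6)
  6P = (0, 12)
  7P = (25, 26)
  8P = (24, 8)
  ... (continuing to 30P)
  30P = O

ord(P) = 30


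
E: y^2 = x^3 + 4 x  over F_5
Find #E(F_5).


For each x in F_5, count y with y^2 = x^3 + 4 x + 0 mod 5:
  x = 0: RHS = 0, y in [0]  -> 1 point(s)
  x = 1: RHS = 0, y in [0]  -> 1 point(s)
  x = 2: RHS = 1, y in [1, 4]  -> 2 point(s)
  x = 3: RHS = 4, y in [2, 3]  -> 2 point(s)
  x = 4: RHS = 0, y in [0]  -> 1 point(s)
Affine points: 7. Add the point at infinity: total = 8.

#E(F_5) = 8


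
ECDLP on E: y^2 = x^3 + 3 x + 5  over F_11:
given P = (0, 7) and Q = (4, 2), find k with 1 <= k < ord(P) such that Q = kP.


Enumerate multiples of P until we hit Q = (4, 2):
  1P = (0, 7)
  2P = (1, 3)
  3P = (4, 9)
  4P = (10, 10)
  5P = (10, 1)
  6P = (4, 2)
Match found at i = 6.

k = 6


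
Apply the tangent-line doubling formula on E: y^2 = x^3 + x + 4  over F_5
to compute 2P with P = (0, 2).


Doubling: s = (3 x1^2 + a) / (2 y1)
s = (3*0^2 + 1) / (2*2) mod 5 = 4
x3 = s^2 - 2 x1 mod 5 = 4^2 - 2*0 = 1
y3 = s (x1 - x3) - y1 mod 5 = 4 * (0 - 1) - 2 = 4

2P = (1, 4)


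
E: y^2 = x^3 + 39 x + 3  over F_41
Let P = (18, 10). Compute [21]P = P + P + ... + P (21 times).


k = 21 = 10101_2 (binary, LSB first: 10101)
Double-and-add from P = (18, 10):
  bit 0 = 1: acc = O + (18, 10) = (18, 10)
  bit 1 = 0: acc unchanged = (18, 10)
  bit 2 = 1: acc = (18, 10) + (1, 17) = (26, 15)
  bit 3 = 0: acc unchanged = (26, 15)
  bit 4 = 1: acc = (26, 15) + (13, 40) = (4, 31)

21P = (4, 31)


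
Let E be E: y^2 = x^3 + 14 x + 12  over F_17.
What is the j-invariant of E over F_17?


Delta = -16(4 a^3 + 27 b^2) mod 17 = 6
-1728 * (4 a)^3 = -1728 * (4*14)^3 mod 17 = 2
j = 2 * 6^(-1) mod 17 = 6

j = 6 (mod 17)


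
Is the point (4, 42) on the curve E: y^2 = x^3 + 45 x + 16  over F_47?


Check whether y^2 = x^3 + 45 x + 16 (mod 47) for (x, y) = (4, 42).
LHS: y^2 = 42^2 mod 47 = 25
RHS: x^3 + 45 x + 16 = 4^3 + 45*4 + 16 mod 47 = 25
LHS = RHS

Yes, on the curve


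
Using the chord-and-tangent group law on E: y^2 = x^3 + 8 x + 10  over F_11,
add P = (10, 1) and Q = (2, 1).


P != Q, so use the chord formula.
s = (y2 - y1) / (x2 - x1) = (0) / (3) mod 11 = 0
x3 = s^2 - x1 - x2 mod 11 = 0^2 - 10 - 2 = 10
y3 = s (x1 - x3) - y1 mod 11 = 0 * (10 - 10) - 1 = 10

P + Q = (10, 10)


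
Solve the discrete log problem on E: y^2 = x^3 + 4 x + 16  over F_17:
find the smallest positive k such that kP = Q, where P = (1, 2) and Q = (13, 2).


Enumerate multiples of P until we hit Q = (13, 2):
  1P = (1, 2)
  2P = (0, 4)
  3P = (3, 2)
  4P = (13, 15)
  5P = (5, 5)
  6P = (2, 10)
  7P = (10, 11)
  8P = (7, 9)
  9P = (8, 4)
  10P = (6, 16)
  11P = (9, 13)
  12P = (15, 0)
  13P = (9, 4)
  14P = (6, 1)
  15P = (8, 13)
  16P = (7, 8)
  17P = (10, 6)
  18P = (2, 7)
  19P = (5, 12)
  20P = (13, 2)
Match found at i = 20.

k = 20


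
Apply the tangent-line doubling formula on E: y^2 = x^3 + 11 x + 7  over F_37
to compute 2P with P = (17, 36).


Doubling: s = (3 x1^2 + a) / (2 y1)
s = (3*17^2 + 11) / (2*36) mod 37 = 5
x3 = s^2 - 2 x1 mod 37 = 5^2 - 2*17 = 28
y3 = s (x1 - x3) - y1 mod 37 = 5 * (17 - 28) - 36 = 20

2P = (28, 20)


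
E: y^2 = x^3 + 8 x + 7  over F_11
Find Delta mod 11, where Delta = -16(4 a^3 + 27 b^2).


4 a^3 + 27 b^2 = 4*8^3 + 27*7^2 = 2048 + 1323 = 3371
Delta = -16 * (3371) = -53936
Delta mod 11 = 8

Delta = 8 (mod 11)


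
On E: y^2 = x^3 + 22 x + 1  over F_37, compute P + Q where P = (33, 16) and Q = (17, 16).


P != Q, so use the chord formula.
s = (y2 - y1) / (x2 - x1) = (0) / (21) mod 37 = 0
x3 = s^2 - x1 - x2 mod 37 = 0^2 - 33 - 17 = 24
y3 = s (x1 - x3) - y1 mod 37 = 0 * (33 - 24) - 16 = 21

P + Q = (24, 21)


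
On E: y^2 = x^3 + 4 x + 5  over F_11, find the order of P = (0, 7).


Compute successive multiples of P until we hit O:
  1P = (0, 7)
  2P = (3, 0)
  3P = (0, 4)
  4P = O

ord(P) = 4


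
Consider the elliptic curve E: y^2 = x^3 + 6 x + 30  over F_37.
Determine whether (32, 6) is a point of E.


Check whether y^2 = x^3 + 6 x + 30 (mod 37) for (x, y) = (32, 6).
LHS: y^2 = 6^2 mod 37 = 36
RHS: x^3 + 6 x + 30 = 32^3 + 6*32 + 30 mod 37 = 23
LHS != RHS

No, not on the curve


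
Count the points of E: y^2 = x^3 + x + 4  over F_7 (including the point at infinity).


For each x in F_7, count y with y^2 = x^3 + 1 x + 4 mod 7:
  x = 0: RHS = 4, y in [2, 5]  -> 2 point(s)
  x = 2: RHS = 0, y in [0]  -> 1 point(s)
  x = 4: RHS = 2, y in [3, 4]  -> 2 point(s)
  x = 5: RHS = 1, y in [1, 6]  -> 2 point(s)
  x = 6: RHS = 2, y in [3, 4]  -> 2 point(s)
Affine points: 9. Add the point at infinity: total = 10.

#E(F_7) = 10


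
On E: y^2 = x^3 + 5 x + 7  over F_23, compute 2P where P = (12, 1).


k = 2 = 10_2 (binary, LSB first: 01)
Double-and-add from P = (12, 1):
  bit 0 = 0: acc unchanged = O
  bit 1 = 1: acc = O + (22, 22) = (22, 22)

2P = (22, 22)


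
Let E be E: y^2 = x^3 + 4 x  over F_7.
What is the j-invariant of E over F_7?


Delta = -16(4 a^3 + 27 b^2) mod 7 = 6
-1728 * (4 a)^3 = -1728 * (4*4)^3 mod 7 = 1
j = 1 * 6^(-1) mod 7 = 6

j = 6 (mod 7)


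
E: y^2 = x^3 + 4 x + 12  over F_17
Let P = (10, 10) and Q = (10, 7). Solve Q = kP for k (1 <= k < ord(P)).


Enumerate multiples of P until we hit Q = (10, 7):
  1P = (10, 10)
  2P = (5, 15)
  3P = (3, 0)
  4P = (5, 2)
  5P = (10, 7)
Match found at i = 5.

k = 5


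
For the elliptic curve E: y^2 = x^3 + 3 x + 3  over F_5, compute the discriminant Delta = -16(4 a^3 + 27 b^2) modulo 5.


4 a^3 + 27 b^2 = 4*3^3 + 27*3^2 = 108 + 243 = 351
Delta = -16 * (351) = -5616
Delta mod 5 = 4

Delta = 4 (mod 5)


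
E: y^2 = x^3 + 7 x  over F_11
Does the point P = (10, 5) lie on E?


Check whether y^2 = x^3 + 7 x + 0 (mod 11) for (x, y) = (10, 5).
LHS: y^2 = 5^2 mod 11 = 3
RHS: x^3 + 7 x + 0 = 10^3 + 7*10 + 0 mod 11 = 3
LHS = RHS

Yes, on the curve


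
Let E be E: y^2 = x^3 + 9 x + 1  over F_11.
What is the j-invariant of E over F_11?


Delta = -16(4 a^3 + 27 b^2) mod 11 = 3
-1728 * (4 a)^3 = -1728 * (4*9)^3 mod 11 = 6
j = 6 * 3^(-1) mod 11 = 2

j = 2 (mod 11)


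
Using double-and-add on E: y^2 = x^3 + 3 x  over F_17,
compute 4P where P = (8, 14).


k = 4 = 100_2 (binary, LSB first: 001)
Double-and-add from P = (8, 14):
  bit 0 = 0: acc unchanged = O
  bit 1 = 0: acc unchanged = O
  bit 2 = 1: acc = O + (4, 5) = (4, 5)

4P = (4, 5)


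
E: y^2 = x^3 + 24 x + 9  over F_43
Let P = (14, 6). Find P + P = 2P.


Doubling: s = (3 x1^2 + a) / (2 y1)
s = (3*14^2 + 24) / (2*6) mod 43 = 8
x3 = s^2 - 2 x1 mod 43 = 8^2 - 2*14 = 36
y3 = s (x1 - x3) - y1 mod 43 = 8 * (14 - 36) - 6 = 33

2P = (36, 33)


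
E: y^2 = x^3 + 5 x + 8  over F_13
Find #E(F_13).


For each x in F_13, count y with y^2 = x^3 + 5 x + 8 mod 13:
  x = 1: RHS = 1, y in [1, 12]  -> 2 point(s)
  x = 2: RHS = 0, y in [0]  -> 1 point(s)
  x = 4: RHS = 1, y in [1, 12]  -> 2 point(s)
  x = 7: RHS = 9, y in [3, 10]  -> 2 point(s)
  x = 8: RHS = 1, y in [1, 12]  -> 2 point(s)
  x = 11: RHS = 3, y in [4, 9]  -> 2 point(s)
Affine points: 11. Add the point at infinity: total = 12.

#E(F_13) = 12


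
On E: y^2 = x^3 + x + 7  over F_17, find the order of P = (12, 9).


Compute successive multiples of P until we hit O:
  1P = (12, 9)
  2P = (6, 5)
  3P = (7, 0)
  4P = (6, 12)
  5P = (12, 8)
  6P = O

ord(P) = 6


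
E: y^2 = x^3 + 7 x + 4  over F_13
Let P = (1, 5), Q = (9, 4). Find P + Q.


P != Q, so use the chord formula.
s = (y2 - y1) / (x2 - x1) = (12) / (8) mod 13 = 8
x3 = s^2 - x1 - x2 mod 13 = 8^2 - 1 - 9 = 2
y3 = s (x1 - x3) - y1 mod 13 = 8 * (1 - 2) - 5 = 0

P + Q = (2, 0)


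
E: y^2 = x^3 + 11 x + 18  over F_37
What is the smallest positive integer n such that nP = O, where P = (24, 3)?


Compute successive multiples of P until we hit O:
  1P = (24, 3)
  2P = (26, 34)
  3P = (33, 24)
  4P = (6, 2)
  5P = (11, 8)
  6P = (12, 18)
  7P = (28, 2)
  8P = (29, 26)
  ... (continuing to 37P)
  37P = O

ord(P) = 37


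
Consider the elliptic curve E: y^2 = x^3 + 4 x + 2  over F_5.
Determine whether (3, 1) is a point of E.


Check whether y^2 = x^3 + 4 x + 2 (mod 5) for (x, y) = (3, 1).
LHS: y^2 = 1^2 mod 5 = 1
RHS: x^3 + 4 x + 2 = 3^3 + 4*3 + 2 mod 5 = 1
LHS = RHS

Yes, on the curve


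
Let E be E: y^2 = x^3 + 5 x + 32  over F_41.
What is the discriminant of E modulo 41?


4 a^3 + 27 b^2 = 4*5^3 + 27*32^2 = 500 + 27648 = 28148
Delta = -16 * (28148) = -450368
Delta mod 41 = 17

Delta = 17 (mod 41)


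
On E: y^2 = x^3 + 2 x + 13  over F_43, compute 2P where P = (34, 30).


Doubling: s = (3 x1^2 + a) / (2 y1)
s = (3*34^2 + 2) / (2*30) mod 43 = 22
x3 = s^2 - 2 x1 mod 43 = 22^2 - 2*34 = 29
y3 = s (x1 - x3) - y1 mod 43 = 22 * (34 - 29) - 30 = 37

2P = (29, 37)


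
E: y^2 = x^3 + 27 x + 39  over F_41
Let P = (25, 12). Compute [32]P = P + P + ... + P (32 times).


k = 32 = 100000_2 (binary, LSB first: 000001)
Double-and-add from P = (25, 12):
  bit 0 = 0: acc unchanged = O
  bit 1 = 0: acc unchanged = O
  bit 2 = 0: acc unchanged = O
  bit 3 = 0: acc unchanged = O
  bit 4 = 0: acc unchanged = O
  bit 5 = 1: acc = O + (17, 9) = (17, 9)

32P = (17, 9)


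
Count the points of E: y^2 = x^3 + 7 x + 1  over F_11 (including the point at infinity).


For each x in F_11, count y with y^2 = x^3 + 7 x + 1 mod 11:
  x = 0: RHS = 1, y in [1, 10]  -> 2 point(s)
  x = 1: RHS = 9, y in [3, 8]  -> 2 point(s)
  x = 2: RHS = 1, y in [1, 10]  -> 2 point(s)
  x = 3: RHS = 5, y in [4, 7]  -> 2 point(s)
  x = 4: RHS = 5, y in [4, 7]  -> 2 point(s)
  x = 9: RHS = 1, y in [1, 10]  -> 2 point(s)
  x = 10: RHS = 4, y in [2, 9]  -> 2 point(s)
Affine points: 14. Add the point at infinity: total = 15.

#E(F_11) = 15


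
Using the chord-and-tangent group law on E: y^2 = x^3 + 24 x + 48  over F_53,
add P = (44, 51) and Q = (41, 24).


P != Q, so use the chord formula.
s = (y2 - y1) / (x2 - x1) = (26) / (50) mod 53 = 9
x3 = s^2 - x1 - x2 mod 53 = 9^2 - 44 - 41 = 49
y3 = s (x1 - x3) - y1 mod 53 = 9 * (44 - 49) - 51 = 10

P + Q = (49, 10)


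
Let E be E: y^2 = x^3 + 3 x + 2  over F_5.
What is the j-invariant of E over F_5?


Delta = -16(4 a^3 + 27 b^2) mod 5 = 4
-1728 * (4 a)^3 = -1728 * (4*3)^3 mod 5 = 1
j = 1 * 4^(-1) mod 5 = 4

j = 4 (mod 5)


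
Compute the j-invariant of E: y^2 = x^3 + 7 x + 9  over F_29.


Delta = -16(4 a^3 + 27 b^2) mod 29 = 12
-1728 * (4 a)^3 = -1728 * (4*7)^3 mod 29 = 17
j = 17 * 12^(-1) mod 29 = 28

j = 28 (mod 29)


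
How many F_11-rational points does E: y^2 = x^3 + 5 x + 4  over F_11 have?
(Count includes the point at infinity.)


For each x in F_11, count y with y^2 = x^3 + 5 x + 4 mod 11:
  x = 0: RHS = 4, y in [2, 9]  -> 2 point(s)
  x = 2: RHS = 0, y in [0]  -> 1 point(s)
  x = 4: RHS = 0, y in [0]  -> 1 point(s)
  x = 5: RHS = 0, y in [0]  -> 1 point(s)
  x = 10: RHS = 9, y in [3, 8]  -> 2 point(s)
Affine points: 7. Add the point at infinity: total = 8.

#E(F_11) = 8


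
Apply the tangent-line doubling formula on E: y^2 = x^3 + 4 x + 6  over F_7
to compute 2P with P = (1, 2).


Doubling: s = (3 x1^2 + a) / (2 y1)
s = (3*1^2 + 4) / (2*2) mod 7 = 0
x3 = s^2 - 2 x1 mod 7 = 0^2 - 2*1 = 5
y3 = s (x1 - x3) - y1 mod 7 = 0 * (1 - 5) - 2 = 5

2P = (5, 5)


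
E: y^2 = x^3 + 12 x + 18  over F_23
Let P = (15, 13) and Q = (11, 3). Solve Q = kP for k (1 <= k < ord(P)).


Enumerate multiples of P until we hit Q = (11, 3):
  1P = (15, 13)
  2P = (17, 12)
  3P = (20, 1)
  4P = (14, 3)
  5P = (2, 2)
  6P = (1, 13)
  7P = (7, 10)
  8P = (13, 5)
  9P = (11, 3)
Match found at i = 9.

k = 9


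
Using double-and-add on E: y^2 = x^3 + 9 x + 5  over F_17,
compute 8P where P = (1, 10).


k = 8 = 1000_2 (binary, LSB first: 0001)
Double-and-add from P = (1, 10):
  bit 0 = 0: acc unchanged = O
  bit 1 = 0: acc unchanged = O
  bit 2 = 0: acc unchanged = O
  bit 3 = 1: acc = O + (3, 12) = (3, 12)

8P = (3, 12)


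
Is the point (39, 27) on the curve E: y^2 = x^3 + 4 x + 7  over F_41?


Check whether y^2 = x^3 + 4 x + 7 (mod 41) for (x, y) = (39, 27).
LHS: y^2 = 27^2 mod 41 = 32
RHS: x^3 + 4 x + 7 = 39^3 + 4*39 + 7 mod 41 = 32
LHS = RHS

Yes, on the curve


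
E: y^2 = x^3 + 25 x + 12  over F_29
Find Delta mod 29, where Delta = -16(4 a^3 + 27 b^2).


4 a^3 + 27 b^2 = 4*25^3 + 27*12^2 = 62500 + 3888 = 66388
Delta = -16 * (66388) = -1062208
Delta mod 29 = 4

Delta = 4 (mod 29)


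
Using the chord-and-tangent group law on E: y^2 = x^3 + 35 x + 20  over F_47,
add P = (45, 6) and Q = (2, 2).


P != Q, so use the chord formula.
s = (y2 - y1) / (x2 - x1) = (43) / (4) mod 47 = 46
x3 = s^2 - x1 - x2 mod 47 = 46^2 - 45 - 2 = 1
y3 = s (x1 - x3) - y1 mod 47 = 46 * (45 - 1) - 6 = 44

P + Q = (1, 44)


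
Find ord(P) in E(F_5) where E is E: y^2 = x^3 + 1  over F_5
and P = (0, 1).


Compute successive multiples of P until we hit O:
  1P = (0, 1)
  2P = (0, 4)
  3P = O

ord(P) = 3


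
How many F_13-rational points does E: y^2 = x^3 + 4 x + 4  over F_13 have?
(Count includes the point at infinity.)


For each x in F_13, count y with y^2 = x^3 + 4 x + 4 mod 13:
  x = 0: RHS = 4, y in [2, 11]  -> 2 point(s)
  x = 1: RHS = 9, y in [3, 10]  -> 2 point(s)
  x = 3: RHS = 4, y in [2, 11]  -> 2 point(s)
  x = 6: RHS = 10, y in [6, 7]  -> 2 point(s)
  x = 10: RHS = 4, y in [2, 11]  -> 2 point(s)
  x = 11: RHS = 1, y in [1, 12]  -> 2 point(s)
  x = 12: RHS = 12, y in [5, 8]  -> 2 point(s)
Affine points: 14. Add the point at infinity: total = 15.

#E(F_13) = 15


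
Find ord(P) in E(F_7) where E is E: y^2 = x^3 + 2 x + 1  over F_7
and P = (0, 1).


Compute successive multiples of P until we hit O:
  1P = (0, 1)
  2P = (1, 5)
  3P = (1, 2)
  4P = (0, 6)
  5P = O

ord(P) = 5


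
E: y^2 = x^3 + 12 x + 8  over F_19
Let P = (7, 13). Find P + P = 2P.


Doubling: s = (3 x1^2 + a) / (2 y1)
s = (3*7^2 + 12) / (2*13) mod 19 = 1
x3 = s^2 - 2 x1 mod 19 = 1^2 - 2*7 = 6
y3 = s (x1 - x3) - y1 mod 19 = 1 * (7 - 6) - 13 = 7

2P = (6, 7)


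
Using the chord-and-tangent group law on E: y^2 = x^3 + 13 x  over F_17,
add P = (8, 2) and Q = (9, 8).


P != Q, so use the chord formula.
s = (y2 - y1) / (x2 - x1) = (6) / (1) mod 17 = 6
x3 = s^2 - x1 - x2 mod 17 = 6^2 - 8 - 9 = 2
y3 = s (x1 - x3) - y1 mod 17 = 6 * (8 - 2) - 2 = 0

P + Q = (2, 0)


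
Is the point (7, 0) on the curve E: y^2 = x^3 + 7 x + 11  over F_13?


Check whether y^2 = x^3 + 7 x + 11 (mod 13) for (x, y) = (7, 0).
LHS: y^2 = 0^2 mod 13 = 0
RHS: x^3 + 7 x + 11 = 7^3 + 7*7 + 11 mod 13 = 0
LHS = RHS

Yes, on the curve


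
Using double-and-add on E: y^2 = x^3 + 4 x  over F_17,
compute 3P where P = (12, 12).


k = 3 = 11_2 (binary, LSB first: 11)
Double-and-add from P = (12, 12):
  bit 0 = 1: acc = O + (12, 12) = (12, 12)
  bit 1 = 1: acc = (12, 12) + (9, 0) = (12, 5)

3P = (12, 5)


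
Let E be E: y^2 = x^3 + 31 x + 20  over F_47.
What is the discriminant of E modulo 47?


4 a^3 + 27 b^2 = 4*31^3 + 27*20^2 = 119164 + 10800 = 129964
Delta = -16 * (129964) = -2079424
Delta mod 47 = 44

Delta = 44 (mod 47)


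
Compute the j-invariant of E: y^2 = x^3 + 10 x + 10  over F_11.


Delta = -16(4 a^3 + 27 b^2) mod 11 = 6
-1728 * (4 a)^3 = -1728 * (4*10)^3 mod 11 = 9
j = 9 * 6^(-1) mod 11 = 7

j = 7 (mod 11)
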